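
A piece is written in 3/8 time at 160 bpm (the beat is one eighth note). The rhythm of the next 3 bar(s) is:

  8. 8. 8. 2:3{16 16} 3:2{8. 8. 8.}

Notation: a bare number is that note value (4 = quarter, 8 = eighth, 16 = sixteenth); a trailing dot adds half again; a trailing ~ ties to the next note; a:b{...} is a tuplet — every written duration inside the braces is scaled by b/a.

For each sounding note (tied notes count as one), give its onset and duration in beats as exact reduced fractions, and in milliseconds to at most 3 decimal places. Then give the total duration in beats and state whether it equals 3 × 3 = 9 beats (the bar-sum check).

1) 0.0ms=0b +562.5ms=3/2b
2) 562.5ms=3/2b +562.5ms=3/2b
3) 1125.0ms=3b +562.5ms=3/2b
4) 1687.5ms=9/2b +281.25ms=3/4b
5) 1968.75ms=21/4b +281.25ms=3/4b
6) 2250.0ms=6b +375.0ms=1b
7) 2625.0ms=7b +375.0ms=1b
8) 3000.0ms=8b +375.0ms=1b
Σ=9b of 9 (160bpm 3/8) — PASS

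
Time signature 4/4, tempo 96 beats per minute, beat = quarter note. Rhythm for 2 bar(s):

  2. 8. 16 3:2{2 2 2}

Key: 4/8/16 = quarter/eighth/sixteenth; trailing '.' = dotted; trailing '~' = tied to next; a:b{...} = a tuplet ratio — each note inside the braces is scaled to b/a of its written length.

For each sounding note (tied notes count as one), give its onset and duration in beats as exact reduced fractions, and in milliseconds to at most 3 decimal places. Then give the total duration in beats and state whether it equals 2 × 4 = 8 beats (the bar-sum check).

1) 0.0ms=0b +1875.0ms=3b
2) 1875.0ms=3b +468.75ms=3/4b
3) 2343.75ms=15/4b +156.25ms=1/4b
4) 2500.0ms=4b +833.333ms=4/3b
5) 3333.333ms=16/3b +833.333ms=4/3b
6) 4166.667ms=20/3b +833.333ms=4/3b
Σ=8b of 8 (96bpm 4/4) — PASS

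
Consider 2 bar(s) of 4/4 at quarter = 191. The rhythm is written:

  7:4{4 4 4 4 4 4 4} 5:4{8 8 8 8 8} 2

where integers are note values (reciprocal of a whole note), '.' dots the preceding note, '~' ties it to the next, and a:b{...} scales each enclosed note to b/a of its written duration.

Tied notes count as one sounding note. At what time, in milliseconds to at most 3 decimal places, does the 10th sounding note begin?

1. 0.0ms @ 0 + 179.506ms (4/7)
2. 179.506ms @ 4/7 + 179.506ms (4/7)
3. 359.013ms @ 8/7 + 179.506ms (4/7)
4. 538.519ms @ 12/7 + 179.506ms (4/7)
5. 718.025ms @ 16/7 + 179.506ms (4/7)
6. 897.532ms @ 20/7 + 179.506ms (4/7)
7. 1077.038ms @ 24/7 + 179.506ms (4/7)
8. 1256.545ms @ 4 + 125.654ms (2/5)
9. 1382.199ms @ 22/5 + 125.654ms (2/5)
10. 1507.853ms @ 24/5 + 125.654ms (2/5)
11. 1633.508ms @ 26/5 + 125.654ms (2/5)
12. 1759.162ms @ 28/5 + 125.654ms (2/5)
13. 1884.817ms @ 6 + 628.272ms (2)

note 10 onset = 24/5b = 1507.853ms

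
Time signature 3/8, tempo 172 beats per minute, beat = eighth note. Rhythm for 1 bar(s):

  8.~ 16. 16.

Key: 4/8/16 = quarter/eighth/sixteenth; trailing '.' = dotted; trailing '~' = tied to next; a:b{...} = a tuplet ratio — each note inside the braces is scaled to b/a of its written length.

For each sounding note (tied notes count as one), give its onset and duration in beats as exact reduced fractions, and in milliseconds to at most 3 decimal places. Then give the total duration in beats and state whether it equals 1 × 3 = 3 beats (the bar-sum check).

1) 0.0ms=0b +784.884ms=9/4b
2) 784.884ms=9/4b +261.628ms=3/4b
Σ=3b of 3 (172bpm 3/8) — PASS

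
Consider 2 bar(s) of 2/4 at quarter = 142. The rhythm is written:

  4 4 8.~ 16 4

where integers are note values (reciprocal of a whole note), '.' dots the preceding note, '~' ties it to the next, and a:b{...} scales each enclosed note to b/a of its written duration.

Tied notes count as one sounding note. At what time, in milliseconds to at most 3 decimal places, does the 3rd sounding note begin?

note 3 onset = 2b = 845.07ms

1. 0.0ms @ 0 + 422.535ms (1)
2. 422.535ms @ 1 + 422.535ms (1)
3. 845.07ms @ 2 + 422.535ms (1)
4. 1267.606ms @ 3 + 422.535ms (1)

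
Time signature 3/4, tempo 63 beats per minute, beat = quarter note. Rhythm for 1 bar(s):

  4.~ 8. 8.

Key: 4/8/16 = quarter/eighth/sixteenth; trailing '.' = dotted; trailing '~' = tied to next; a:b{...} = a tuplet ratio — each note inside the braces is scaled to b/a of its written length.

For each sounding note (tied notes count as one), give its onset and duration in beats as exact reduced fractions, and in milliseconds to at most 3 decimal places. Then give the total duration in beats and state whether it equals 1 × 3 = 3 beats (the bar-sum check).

1) 0.0ms=0b +2142.857ms=9/4b
2) 2142.857ms=9/4b +714.286ms=3/4b
Σ=3b of 3 (63bpm 3/4) — PASS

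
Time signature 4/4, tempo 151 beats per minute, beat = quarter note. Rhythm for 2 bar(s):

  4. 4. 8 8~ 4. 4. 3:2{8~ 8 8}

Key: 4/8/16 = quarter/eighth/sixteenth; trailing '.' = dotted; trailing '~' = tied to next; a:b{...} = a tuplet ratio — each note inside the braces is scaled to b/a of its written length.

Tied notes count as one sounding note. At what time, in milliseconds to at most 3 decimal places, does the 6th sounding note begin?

1. 0.0ms @ 0 + 596.026ms (3/2)
2. 596.026ms @ 3/2 + 596.026ms (3/2)
3. 1192.053ms @ 3 + 198.675ms (1/2)
4. 1390.728ms @ 7/2 + 794.702ms (2)
5. 2185.43ms @ 11/2 + 596.026ms (3/2)
6. 2781.457ms @ 7 + 264.901ms (2/3)
7. 3046.358ms @ 23/3 + 132.45ms (1/3)

note 6 onset = 7b = 2781.457ms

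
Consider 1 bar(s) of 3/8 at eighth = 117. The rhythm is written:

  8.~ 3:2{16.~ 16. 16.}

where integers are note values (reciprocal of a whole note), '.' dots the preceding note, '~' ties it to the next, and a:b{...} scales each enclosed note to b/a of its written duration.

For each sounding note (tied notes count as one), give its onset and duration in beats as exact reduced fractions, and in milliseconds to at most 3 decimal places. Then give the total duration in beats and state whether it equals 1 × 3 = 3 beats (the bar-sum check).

1) 0.0ms=0b +1282.051ms=5/2b
2) 1282.051ms=5/2b +256.41ms=1/2b
Σ=3b of 3 (117bpm 3/8) — PASS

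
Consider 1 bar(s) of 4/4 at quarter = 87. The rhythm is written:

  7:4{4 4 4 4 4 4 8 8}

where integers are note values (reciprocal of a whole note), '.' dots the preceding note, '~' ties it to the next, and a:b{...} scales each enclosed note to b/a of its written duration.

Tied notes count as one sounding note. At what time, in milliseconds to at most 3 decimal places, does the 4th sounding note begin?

1. 0.0ms @ 0 + 394.089ms (4/7)
2. 394.089ms @ 4/7 + 394.089ms (4/7)
3. 788.177ms @ 8/7 + 394.089ms (4/7)
4. 1182.266ms @ 12/7 + 394.089ms (4/7)
5. 1576.355ms @ 16/7 + 394.089ms (4/7)
6. 1970.443ms @ 20/7 + 394.089ms (4/7)
7. 2364.532ms @ 24/7 + 197.044ms (2/7)
8. 2561.576ms @ 26/7 + 197.044ms (2/7)

note 4 onset = 12/7b = 1182.266ms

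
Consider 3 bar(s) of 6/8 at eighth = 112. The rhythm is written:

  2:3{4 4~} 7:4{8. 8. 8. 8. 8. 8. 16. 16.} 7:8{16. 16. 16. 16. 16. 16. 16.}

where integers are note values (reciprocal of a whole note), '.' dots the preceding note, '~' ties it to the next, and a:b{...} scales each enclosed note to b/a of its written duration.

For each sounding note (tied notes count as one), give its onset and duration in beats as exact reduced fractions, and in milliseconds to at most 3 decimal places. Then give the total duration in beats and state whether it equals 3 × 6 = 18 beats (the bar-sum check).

1) 0.0ms=0b +1607.143ms=3b
2) 1607.143ms=3b +2066.327ms=27/7b
3) 3673.469ms=48/7b +459.184ms=6/7b
4) 4132.653ms=54/7b +459.184ms=6/7b
5) 4591.837ms=60/7b +459.184ms=6/7b
6) 5051.02ms=66/7b +459.184ms=6/7b
7) 5510.204ms=72/7b +459.184ms=6/7b
8) 5969.388ms=78/7b +229.592ms=3/7b
9) 6198.98ms=81/7b +229.592ms=3/7b
10) 6428.571ms=12b +459.184ms=6/7b
11) 6887.755ms=90/7b +459.184ms=6/7b
12) 7346.939ms=96/7b +459.184ms=6/7b
13) 7806.122ms=102/7b +459.184ms=6/7b
14) 8265.306ms=108/7b +459.184ms=6/7b
15) 8724.49ms=114/7b +459.184ms=6/7b
16) 9183.673ms=120/7b +459.184ms=6/7b
Σ=18b of 18 (112bpm 6/8) — PASS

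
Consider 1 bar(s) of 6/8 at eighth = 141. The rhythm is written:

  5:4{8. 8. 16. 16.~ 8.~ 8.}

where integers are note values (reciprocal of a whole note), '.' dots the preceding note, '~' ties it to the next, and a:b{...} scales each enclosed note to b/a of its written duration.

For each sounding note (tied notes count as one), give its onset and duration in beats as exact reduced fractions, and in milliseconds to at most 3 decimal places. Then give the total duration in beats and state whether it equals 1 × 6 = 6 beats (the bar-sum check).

1) 0.0ms=0b +510.638ms=6/5b
2) 510.638ms=6/5b +510.638ms=6/5b
3) 1021.277ms=12/5b +255.319ms=3/5b
4) 1276.596ms=3b +1276.596ms=3b
Σ=6b of 6 (141bpm 6/8) — PASS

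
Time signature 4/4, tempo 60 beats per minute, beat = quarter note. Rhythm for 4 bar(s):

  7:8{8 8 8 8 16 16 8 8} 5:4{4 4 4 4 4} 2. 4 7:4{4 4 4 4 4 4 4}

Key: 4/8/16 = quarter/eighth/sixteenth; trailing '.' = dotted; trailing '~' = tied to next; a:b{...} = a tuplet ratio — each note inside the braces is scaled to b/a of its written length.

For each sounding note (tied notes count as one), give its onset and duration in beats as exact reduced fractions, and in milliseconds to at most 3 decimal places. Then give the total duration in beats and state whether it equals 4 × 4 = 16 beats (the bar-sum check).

1) 0.0ms=0b +571.429ms=4/7b
2) 571.429ms=4/7b +571.429ms=4/7b
3) 1142.857ms=8/7b +571.429ms=4/7b
4) 1714.286ms=12/7b +571.429ms=4/7b
5) 2285.714ms=16/7b +285.714ms=2/7b
6) 2571.429ms=18/7b +285.714ms=2/7b
7) 2857.143ms=20/7b +571.429ms=4/7b
8) 3428.571ms=24/7b +571.429ms=4/7b
9) 4000.0ms=4b +800.0ms=4/5b
10) 4800.0ms=24/5b +800.0ms=4/5b
11) 5600.0ms=28/5b +800.0ms=4/5b
12) 6400.0ms=32/5b +800.0ms=4/5b
13) 7200.0ms=36/5b +800.0ms=4/5b
14) 8000.0ms=8b +3000.0ms=3b
15) 11000.0ms=11b +1000.0ms=1b
16) 12000.0ms=12b +571.429ms=4/7b
17) 12571.429ms=88/7b +571.429ms=4/7b
18) 13142.857ms=92/7b +571.429ms=4/7b
19) 13714.286ms=96/7b +571.429ms=4/7b
20) 14285.714ms=100/7b +571.429ms=4/7b
21) 14857.143ms=104/7b +571.429ms=4/7b
22) 15428.571ms=108/7b +571.429ms=4/7b
Σ=16b of 16 (60bpm 4/4) — PASS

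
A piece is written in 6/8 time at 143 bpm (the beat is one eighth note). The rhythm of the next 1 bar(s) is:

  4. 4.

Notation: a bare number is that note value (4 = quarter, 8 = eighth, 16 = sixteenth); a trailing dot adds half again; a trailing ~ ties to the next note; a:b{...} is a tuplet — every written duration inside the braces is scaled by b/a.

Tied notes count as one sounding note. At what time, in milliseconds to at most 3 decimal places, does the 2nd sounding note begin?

note 2 onset = 3b = 1258.741ms

1. 0.0ms @ 0 + 1258.741ms (3)
2. 1258.741ms @ 3 + 1258.741ms (3)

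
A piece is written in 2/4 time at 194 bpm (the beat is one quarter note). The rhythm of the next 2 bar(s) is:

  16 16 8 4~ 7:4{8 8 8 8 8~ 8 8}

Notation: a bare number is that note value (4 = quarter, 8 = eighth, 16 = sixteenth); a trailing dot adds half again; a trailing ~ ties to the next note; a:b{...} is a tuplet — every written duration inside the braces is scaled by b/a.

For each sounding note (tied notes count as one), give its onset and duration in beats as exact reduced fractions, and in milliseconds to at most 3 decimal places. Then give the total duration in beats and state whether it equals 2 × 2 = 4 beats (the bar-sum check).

1) 0.0ms=0b +77.32ms=1/4b
2) 77.32ms=1/4b +77.32ms=1/4b
3) 154.639ms=1/2b +154.639ms=1/2b
4) 309.278ms=1b +397.644ms=9/7b
5) 706.922ms=16/7b +88.365ms=2/7b
6) 795.287ms=18/7b +88.365ms=2/7b
7) 883.652ms=20/7b +88.365ms=2/7b
8) 972.018ms=22/7b +176.73ms=4/7b
9) 1148.748ms=26/7b +88.365ms=2/7b
Σ=4b of 4 (194bpm 2/4) — PASS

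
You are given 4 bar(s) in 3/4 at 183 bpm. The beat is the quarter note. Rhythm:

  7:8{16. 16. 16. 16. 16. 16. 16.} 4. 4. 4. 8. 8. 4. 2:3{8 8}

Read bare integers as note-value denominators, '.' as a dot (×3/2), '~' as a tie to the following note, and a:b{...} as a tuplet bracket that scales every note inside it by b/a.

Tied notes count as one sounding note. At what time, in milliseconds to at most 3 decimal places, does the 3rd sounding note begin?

1. 0.0ms @ 0 + 140.515ms (3/7)
2. 140.515ms @ 3/7 + 140.515ms (3/7)
3. 281.03ms @ 6/7 + 140.515ms (3/7)
4. 421.546ms @ 9/7 + 140.515ms (3/7)
5. 562.061ms @ 12/7 + 140.515ms (3/7)
6. 702.576ms @ 15/7 + 140.515ms (3/7)
7. 843.091ms @ 18/7 + 140.515ms (3/7)
8. 983.607ms @ 3 + 491.803ms (3/2)
9. 1475.41ms @ 9/2 + 491.803ms (3/2)
10. 1967.213ms @ 6 + 491.803ms (3/2)
11. 2459.016ms @ 15/2 + 245.902ms (3/4)
12. 2704.918ms @ 33/4 + 245.902ms (3/4)
13. 2950.82ms @ 9 + 491.803ms (3/2)
14. 3442.623ms @ 21/2 + 245.902ms (3/4)
15. 3688.525ms @ 45/4 + 245.902ms (3/4)

note 3 onset = 6/7b = 281.03ms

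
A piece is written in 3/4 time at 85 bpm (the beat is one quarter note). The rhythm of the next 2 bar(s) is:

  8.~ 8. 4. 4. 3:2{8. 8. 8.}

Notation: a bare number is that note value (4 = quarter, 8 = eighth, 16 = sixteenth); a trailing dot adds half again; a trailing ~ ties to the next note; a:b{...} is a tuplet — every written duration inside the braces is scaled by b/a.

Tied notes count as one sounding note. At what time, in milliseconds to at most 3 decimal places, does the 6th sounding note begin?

1. 0.0ms @ 0 + 1058.824ms (3/2)
2. 1058.824ms @ 3/2 + 1058.824ms (3/2)
3. 2117.647ms @ 3 + 1058.824ms (3/2)
4. 3176.471ms @ 9/2 + 352.941ms (1/2)
5. 3529.412ms @ 5 + 352.941ms (1/2)
6. 3882.353ms @ 11/2 + 352.941ms (1/2)

note 6 onset = 11/2b = 3882.353ms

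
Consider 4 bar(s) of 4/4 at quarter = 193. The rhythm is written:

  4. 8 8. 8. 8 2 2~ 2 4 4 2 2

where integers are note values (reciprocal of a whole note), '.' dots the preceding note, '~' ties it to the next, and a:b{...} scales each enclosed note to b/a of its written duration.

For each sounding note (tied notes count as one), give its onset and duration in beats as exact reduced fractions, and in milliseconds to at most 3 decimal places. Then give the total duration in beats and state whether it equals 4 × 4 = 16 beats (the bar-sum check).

1) 0.0ms=0b +466.321ms=3/2b
2) 466.321ms=3/2b +155.44ms=1/2b
3) 621.762ms=2b +233.161ms=3/4b
4) 854.922ms=11/4b +233.161ms=3/4b
5) 1088.083ms=7/2b +155.44ms=1/2b
6) 1243.523ms=4b +621.762ms=2b
7) 1865.285ms=6b +1243.523ms=4b
8) 3108.808ms=10b +310.881ms=1b
9) 3419.689ms=11b +310.881ms=1b
10) 3730.57ms=12b +621.762ms=2b
11) 4352.332ms=14b +621.762ms=2b
Σ=16b of 16 (193bpm 4/4) — PASS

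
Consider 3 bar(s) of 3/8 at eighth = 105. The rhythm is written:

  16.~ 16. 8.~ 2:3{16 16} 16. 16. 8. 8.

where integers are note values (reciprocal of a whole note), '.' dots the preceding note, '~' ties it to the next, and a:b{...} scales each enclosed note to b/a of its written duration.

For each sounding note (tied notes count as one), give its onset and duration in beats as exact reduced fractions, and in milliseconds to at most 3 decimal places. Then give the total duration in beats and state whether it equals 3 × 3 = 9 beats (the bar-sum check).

1) 0.0ms=0b +857.143ms=3/2b
2) 857.143ms=3/2b +1285.714ms=9/4b
3) 2142.857ms=15/4b +428.571ms=3/4b
4) 2571.429ms=9/2b +428.571ms=3/4b
5) 3000.0ms=21/4b +428.571ms=3/4b
6) 3428.571ms=6b +857.143ms=3/2b
7) 4285.714ms=15/2b +857.143ms=3/2b
Σ=9b of 9 (105bpm 3/8) — PASS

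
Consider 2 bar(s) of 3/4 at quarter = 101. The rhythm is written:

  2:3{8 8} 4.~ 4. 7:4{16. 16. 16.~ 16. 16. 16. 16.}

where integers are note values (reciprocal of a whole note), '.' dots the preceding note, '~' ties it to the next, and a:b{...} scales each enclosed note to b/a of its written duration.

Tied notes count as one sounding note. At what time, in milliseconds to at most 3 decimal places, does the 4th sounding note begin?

note 4 onset = 9/2b = 2673.267ms

1. 0.0ms @ 0 + 445.545ms (3/4)
2. 445.545ms @ 3/4 + 445.545ms (3/4)
3. 891.089ms @ 3/2 + 1782.178ms (3)
4. 2673.267ms @ 9/2 + 127.298ms (3/14)
5. 2800.566ms @ 33/7 + 127.298ms (3/14)
6. 2927.864ms @ 69/14 + 254.597ms (3/7)
7. 3182.461ms @ 75/14 + 127.298ms (3/14)
8. 3309.76ms @ 39/7 + 127.298ms (3/14)
9. 3437.058ms @ 81/14 + 127.298ms (3/14)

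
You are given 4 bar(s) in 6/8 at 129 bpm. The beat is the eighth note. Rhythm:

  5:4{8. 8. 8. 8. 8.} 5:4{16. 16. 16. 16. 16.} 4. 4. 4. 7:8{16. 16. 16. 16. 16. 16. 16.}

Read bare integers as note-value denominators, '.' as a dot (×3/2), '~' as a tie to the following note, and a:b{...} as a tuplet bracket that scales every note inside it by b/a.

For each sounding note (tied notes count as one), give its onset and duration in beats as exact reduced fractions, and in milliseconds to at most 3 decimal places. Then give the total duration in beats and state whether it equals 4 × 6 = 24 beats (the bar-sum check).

1) 0.0ms=0b +558.14ms=6/5b
2) 558.14ms=6/5b +558.14ms=6/5b
3) 1116.279ms=12/5b +558.14ms=6/5b
4) 1674.419ms=18/5b +558.14ms=6/5b
5) 2232.558ms=24/5b +558.14ms=6/5b
6) 2790.698ms=6b +279.07ms=3/5b
7) 3069.767ms=33/5b +279.07ms=3/5b
8) 3348.837ms=36/5b +279.07ms=3/5b
9) 3627.907ms=39/5b +279.07ms=3/5b
10) 3906.977ms=42/5b +279.07ms=3/5b
11) 4186.047ms=9b +1395.349ms=3b
12) 5581.395ms=12b +1395.349ms=3b
13) 6976.744ms=15b +1395.349ms=3b
14) 8372.093ms=18b +398.671ms=6/7b
15) 8770.764ms=132/7b +398.671ms=6/7b
16) 9169.435ms=138/7b +398.671ms=6/7b
17) 9568.106ms=144/7b +398.671ms=6/7b
18) 9966.777ms=150/7b +398.671ms=6/7b
19) 10365.449ms=156/7b +398.671ms=6/7b
20) 10764.12ms=162/7b +398.671ms=6/7b
Σ=24b of 24 (129bpm 6/8) — PASS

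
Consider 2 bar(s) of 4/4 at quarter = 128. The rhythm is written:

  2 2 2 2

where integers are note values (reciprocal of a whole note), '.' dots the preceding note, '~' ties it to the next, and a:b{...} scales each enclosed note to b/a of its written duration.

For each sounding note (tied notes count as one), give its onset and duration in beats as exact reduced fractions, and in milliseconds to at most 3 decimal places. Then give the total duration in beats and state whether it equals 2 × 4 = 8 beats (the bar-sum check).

1) 0.0ms=0b +937.5ms=2b
2) 937.5ms=2b +937.5ms=2b
3) 1875.0ms=4b +937.5ms=2b
4) 2812.5ms=6b +937.5ms=2b
Σ=8b of 8 (128bpm 4/4) — PASS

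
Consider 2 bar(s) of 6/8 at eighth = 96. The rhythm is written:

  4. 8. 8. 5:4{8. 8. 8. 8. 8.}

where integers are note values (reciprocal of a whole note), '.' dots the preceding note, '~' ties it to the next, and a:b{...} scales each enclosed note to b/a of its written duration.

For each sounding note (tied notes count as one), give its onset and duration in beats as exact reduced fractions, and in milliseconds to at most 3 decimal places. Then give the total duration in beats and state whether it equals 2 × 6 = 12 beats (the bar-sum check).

1) 0.0ms=0b +1875.0ms=3b
2) 1875.0ms=3b +937.5ms=3/2b
3) 2812.5ms=9/2b +937.5ms=3/2b
4) 3750.0ms=6b +750.0ms=6/5b
5) 4500.0ms=36/5b +750.0ms=6/5b
6) 5250.0ms=42/5b +750.0ms=6/5b
7) 6000.0ms=48/5b +750.0ms=6/5b
8) 6750.0ms=54/5b +750.0ms=6/5b
Σ=12b of 12 (96bpm 6/8) — PASS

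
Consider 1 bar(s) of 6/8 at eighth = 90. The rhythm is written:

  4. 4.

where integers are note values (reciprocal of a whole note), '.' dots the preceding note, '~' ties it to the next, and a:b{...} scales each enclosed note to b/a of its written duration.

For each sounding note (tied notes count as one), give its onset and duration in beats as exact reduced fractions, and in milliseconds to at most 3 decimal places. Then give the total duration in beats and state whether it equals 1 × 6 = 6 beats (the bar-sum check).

1) 0.0ms=0b +2000.0ms=3b
2) 2000.0ms=3b +2000.0ms=3b
Σ=6b of 6 (90bpm 6/8) — PASS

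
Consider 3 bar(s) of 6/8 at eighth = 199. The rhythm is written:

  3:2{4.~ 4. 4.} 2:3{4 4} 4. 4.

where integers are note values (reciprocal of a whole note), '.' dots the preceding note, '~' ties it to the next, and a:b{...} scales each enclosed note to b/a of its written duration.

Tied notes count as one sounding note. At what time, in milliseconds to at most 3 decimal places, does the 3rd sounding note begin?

note 3 onset = 6b = 1809.045ms

1. 0.0ms @ 0 + 1206.03ms (4)
2. 1206.03ms @ 4 + 603.015ms (2)
3. 1809.045ms @ 6 + 904.523ms (3)
4. 2713.568ms @ 9 + 904.523ms (3)
5. 3618.09ms @ 12 + 904.523ms (3)
6. 4522.613ms @ 15 + 904.523ms (3)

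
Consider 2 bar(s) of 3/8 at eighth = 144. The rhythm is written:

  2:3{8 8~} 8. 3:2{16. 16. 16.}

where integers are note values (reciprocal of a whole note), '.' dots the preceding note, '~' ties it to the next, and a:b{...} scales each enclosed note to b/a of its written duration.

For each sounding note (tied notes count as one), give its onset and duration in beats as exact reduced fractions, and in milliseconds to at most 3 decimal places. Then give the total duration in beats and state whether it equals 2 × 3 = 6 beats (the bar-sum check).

1) 0.0ms=0b +625.0ms=3/2b
2) 625.0ms=3/2b +1250.0ms=3b
3) 1875.0ms=9/2b +208.333ms=1/2b
4) 2083.333ms=5b +208.333ms=1/2b
5) 2291.667ms=11/2b +208.333ms=1/2b
Σ=6b of 6 (144bpm 3/8) — PASS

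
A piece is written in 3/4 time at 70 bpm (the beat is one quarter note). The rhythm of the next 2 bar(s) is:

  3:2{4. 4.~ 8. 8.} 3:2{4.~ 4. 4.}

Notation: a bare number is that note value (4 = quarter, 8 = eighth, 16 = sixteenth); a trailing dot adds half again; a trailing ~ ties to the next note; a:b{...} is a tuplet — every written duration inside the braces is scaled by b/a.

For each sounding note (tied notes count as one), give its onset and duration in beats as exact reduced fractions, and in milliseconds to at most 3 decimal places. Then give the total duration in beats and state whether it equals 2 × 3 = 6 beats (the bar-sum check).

1) 0.0ms=0b +857.143ms=1b
2) 857.143ms=1b +1285.714ms=3/2b
3) 2142.857ms=5/2b +428.571ms=1/2b
4) 2571.429ms=3b +1714.286ms=2b
5) 4285.714ms=5b +857.143ms=1b
Σ=6b of 6 (70bpm 3/4) — PASS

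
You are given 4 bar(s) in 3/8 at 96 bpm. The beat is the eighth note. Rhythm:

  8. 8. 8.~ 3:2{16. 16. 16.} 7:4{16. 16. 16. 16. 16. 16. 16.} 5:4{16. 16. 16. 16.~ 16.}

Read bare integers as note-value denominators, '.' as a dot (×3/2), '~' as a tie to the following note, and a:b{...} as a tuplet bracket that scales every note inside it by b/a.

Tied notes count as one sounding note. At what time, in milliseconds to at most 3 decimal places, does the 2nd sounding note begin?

1. 0.0ms @ 0 + 937.5ms (3/2)
2. 937.5ms @ 3/2 + 937.5ms (3/2)
3. 1875.0ms @ 3 + 1250.0ms (2)
4. 3125.0ms @ 5 + 312.5ms (1/2)
5. 3437.5ms @ 11/2 + 312.5ms (1/2)
6. 3750.0ms @ 6 + 267.857ms (3/7)
7. 4017.857ms @ 45/7 + 267.857ms (3/7)
8. 4285.714ms @ 48/7 + 267.857ms (3/7)
9. 4553.571ms @ 51/7 + 267.857ms (3/7)
10. 4821.429ms @ 54/7 + 267.857ms (3/7)
11. 5089.286ms @ 57/7 + 267.857ms (3/7)
12. 5357.143ms @ 60/7 + 267.857ms (3/7)
13. 5625.0ms @ 9 + 375.0ms (3/5)
14. 6000.0ms @ 48/5 + 375.0ms (3/5)
15. 6375.0ms @ 51/5 + 375.0ms (3/5)
16. 6750.0ms @ 54/5 + 750.0ms (6/5)

note 2 onset = 3/2b = 937.5ms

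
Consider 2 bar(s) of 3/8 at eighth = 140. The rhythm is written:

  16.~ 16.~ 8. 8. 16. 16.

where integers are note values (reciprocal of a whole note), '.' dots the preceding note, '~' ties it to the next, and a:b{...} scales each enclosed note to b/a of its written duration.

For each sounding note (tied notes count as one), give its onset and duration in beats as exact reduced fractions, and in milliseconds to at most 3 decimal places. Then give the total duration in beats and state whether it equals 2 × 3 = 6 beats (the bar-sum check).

1) 0.0ms=0b +1285.714ms=3b
2) 1285.714ms=3b +642.857ms=3/2b
3) 1928.571ms=9/2b +321.429ms=3/4b
4) 2250.0ms=21/4b +321.429ms=3/4b
Σ=6b of 6 (140bpm 3/8) — PASS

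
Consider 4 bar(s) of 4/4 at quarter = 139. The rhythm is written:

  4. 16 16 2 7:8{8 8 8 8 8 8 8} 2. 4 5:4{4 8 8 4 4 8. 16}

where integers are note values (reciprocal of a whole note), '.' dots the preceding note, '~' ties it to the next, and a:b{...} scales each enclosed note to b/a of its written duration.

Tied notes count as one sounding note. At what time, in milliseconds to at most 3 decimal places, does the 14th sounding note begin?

1. 0.0ms @ 0 + 647.482ms (3/2)
2. 647.482ms @ 3/2 + 107.914ms (1/4)
3. 755.396ms @ 7/4 + 107.914ms (1/4)
4. 863.309ms @ 2 + 863.309ms (2)
5. 1726.619ms @ 4 + 246.66ms (4/7)
6. 1973.279ms @ 32/7 + 246.66ms (4/7)
7. 2219.938ms @ 36/7 + 246.66ms (4/7)
8. 2466.598ms @ 40/7 + 246.66ms (4/7)
9. 2713.258ms @ 44/7 + 246.66ms (4/7)
10. 2959.918ms @ 48/7 + 246.66ms (4/7)
11. 3206.578ms @ 52/7 + 246.66ms (4/7)
12. 3453.237ms @ 8 + 1294.964ms (3)
13. 4748.201ms @ 11 + 431.655ms (1)
14. 5179.856ms @ 12 + 345.324ms (4/5)
15. 5525.18ms @ 64/5 + 172.662ms (2/5)
16. 5697.842ms @ 66/5 + 172.662ms (2/5)
17. 5870.504ms @ 68/5 + 345.324ms (4/5)
18. 6215.827ms @ 72/5 + 345.324ms (4/5)
19. 6561.151ms @ 76/5 + 258.993ms (3/5)
20. 6820.144ms @ 79/5 + 86.331ms (1/5)

note 14 onset = 12b = 5179.856ms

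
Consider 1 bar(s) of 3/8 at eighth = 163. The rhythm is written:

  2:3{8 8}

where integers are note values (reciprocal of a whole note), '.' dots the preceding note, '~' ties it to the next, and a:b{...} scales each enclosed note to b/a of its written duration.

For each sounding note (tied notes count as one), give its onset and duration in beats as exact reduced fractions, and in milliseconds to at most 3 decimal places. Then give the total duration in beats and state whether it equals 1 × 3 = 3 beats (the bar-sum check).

1) 0.0ms=0b +552.147ms=3/2b
2) 552.147ms=3/2b +552.147ms=3/2b
Σ=3b of 3 (163bpm 3/8) — PASS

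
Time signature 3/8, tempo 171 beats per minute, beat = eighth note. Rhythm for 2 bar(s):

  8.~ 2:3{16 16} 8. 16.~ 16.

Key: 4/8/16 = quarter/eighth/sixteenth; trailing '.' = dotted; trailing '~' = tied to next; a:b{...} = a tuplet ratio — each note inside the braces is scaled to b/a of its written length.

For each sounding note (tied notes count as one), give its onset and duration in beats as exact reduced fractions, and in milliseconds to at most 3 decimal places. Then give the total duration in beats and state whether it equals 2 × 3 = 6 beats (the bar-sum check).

1) 0.0ms=0b +789.474ms=9/4b
2) 789.474ms=9/4b +263.158ms=3/4b
3) 1052.632ms=3b +526.316ms=3/2b
4) 1578.947ms=9/2b +526.316ms=3/2b
Σ=6b of 6 (171bpm 3/8) — PASS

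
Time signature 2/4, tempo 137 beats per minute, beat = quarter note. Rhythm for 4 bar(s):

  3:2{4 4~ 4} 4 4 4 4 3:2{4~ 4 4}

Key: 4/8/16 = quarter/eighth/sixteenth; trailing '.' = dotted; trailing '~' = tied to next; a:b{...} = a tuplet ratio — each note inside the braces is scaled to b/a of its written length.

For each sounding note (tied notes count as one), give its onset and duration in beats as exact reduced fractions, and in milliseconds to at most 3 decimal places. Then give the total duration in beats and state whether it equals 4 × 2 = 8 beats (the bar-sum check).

1) 0.0ms=0b +291.971ms=2/3b
2) 291.971ms=2/3b +583.942ms=4/3b
3) 875.912ms=2b +437.956ms=1b
4) 1313.869ms=3b +437.956ms=1b
5) 1751.825ms=4b +437.956ms=1b
6) 2189.781ms=5b +437.956ms=1b
7) 2627.737ms=6b +583.942ms=4/3b
8) 3211.679ms=22/3b +291.971ms=2/3b
Σ=8b of 8 (137bpm 2/4) — PASS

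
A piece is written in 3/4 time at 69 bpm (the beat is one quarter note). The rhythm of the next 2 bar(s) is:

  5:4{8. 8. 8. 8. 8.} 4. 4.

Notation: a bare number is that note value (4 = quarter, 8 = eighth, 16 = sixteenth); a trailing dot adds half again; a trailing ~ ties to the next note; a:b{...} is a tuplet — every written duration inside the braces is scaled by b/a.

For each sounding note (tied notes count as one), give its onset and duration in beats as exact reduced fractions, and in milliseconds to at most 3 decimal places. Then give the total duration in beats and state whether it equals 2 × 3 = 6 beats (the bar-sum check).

1) 0.0ms=0b +521.739ms=3/5b
2) 521.739ms=3/5b +521.739ms=3/5b
3) 1043.478ms=6/5b +521.739ms=3/5b
4) 1565.217ms=9/5b +521.739ms=3/5b
5) 2086.957ms=12/5b +521.739ms=3/5b
6) 2608.696ms=3b +1304.348ms=3/2b
7) 3913.043ms=9/2b +1304.348ms=3/2b
Σ=6b of 6 (69bpm 3/4) — PASS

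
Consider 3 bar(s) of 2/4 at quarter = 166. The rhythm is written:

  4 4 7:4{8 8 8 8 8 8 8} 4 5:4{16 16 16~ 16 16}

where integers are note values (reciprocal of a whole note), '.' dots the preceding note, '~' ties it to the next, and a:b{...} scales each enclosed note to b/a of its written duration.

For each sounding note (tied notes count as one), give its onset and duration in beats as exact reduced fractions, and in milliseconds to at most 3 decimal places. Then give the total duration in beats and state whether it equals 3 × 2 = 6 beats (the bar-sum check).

1) 0.0ms=0b +361.446ms=1b
2) 361.446ms=1b +361.446ms=1b
3) 722.892ms=2b +103.27ms=2/7b
4) 826.162ms=16/7b +103.27ms=2/7b
5) 929.432ms=18/7b +103.27ms=2/7b
6) 1032.702ms=20/7b +103.27ms=2/7b
7) 1135.972ms=22/7b +103.27ms=2/7b
8) 1239.243ms=24/7b +103.27ms=2/7b
9) 1342.513ms=26/7b +103.27ms=2/7b
10) 1445.783ms=4b +361.446ms=1b
11) 1807.229ms=5b +72.289ms=1/5b
12) 1879.518ms=26/5b +72.289ms=1/5b
13) 1951.807ms=27/5b +144.578ms=2/5b
14) 2096.386ms=29/5b +72.289ms=1/5b
Σ=6b of 6 (166bpm 2/4) — PASS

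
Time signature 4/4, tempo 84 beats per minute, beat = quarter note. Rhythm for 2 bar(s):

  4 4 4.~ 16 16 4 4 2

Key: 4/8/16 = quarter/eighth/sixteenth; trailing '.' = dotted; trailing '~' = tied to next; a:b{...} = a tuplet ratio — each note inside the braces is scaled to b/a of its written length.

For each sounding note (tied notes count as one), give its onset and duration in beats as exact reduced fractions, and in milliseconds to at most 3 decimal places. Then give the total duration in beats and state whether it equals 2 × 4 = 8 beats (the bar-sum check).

1) 0.0ms=0b +714.286ms=1b
2) 714.286ms=1b +714.286ms=1b
3) 1428.571ms=2b +1250.0ms=7/4b
4) 2678.571ms=15/4b +178.571ms=1/4b
5) 2857.143ms=4b +714.286ms=1b
6) 3571.429ms=5b +714.286ms=1b
7) 4285.714ms=6b +1428.571ms=2b
Σ=8b of 8 (84bpm 4/4) — PASS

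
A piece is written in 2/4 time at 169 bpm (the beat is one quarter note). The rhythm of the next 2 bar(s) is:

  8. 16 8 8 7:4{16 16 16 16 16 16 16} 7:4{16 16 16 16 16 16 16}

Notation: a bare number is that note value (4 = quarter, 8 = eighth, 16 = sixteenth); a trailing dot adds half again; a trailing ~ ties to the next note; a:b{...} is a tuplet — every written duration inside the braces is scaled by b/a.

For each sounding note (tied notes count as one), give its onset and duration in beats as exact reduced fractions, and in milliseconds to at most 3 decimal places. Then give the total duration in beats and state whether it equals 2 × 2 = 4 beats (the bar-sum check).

1) 0.0ms=0b +266.272ms=3/4b
2) 266.272ms=3/4b +88.757ms=1/4b
3) 355.03ms=1b +177.515ms=1/2b
4) 532.544ms=3/2b +177.515ms=1/2b
5) 710.059ms=2b +50.719ms=1/7b
6) 760.778ms=15/7b +50.719ms=1/7b
7) 811.496ms=16/7b +50.719ms=1/7b
8) 862.215ms=17/7b +50.719ms=1/7b
9) 912.933ms=18/7b +50.719ms=1/7b
10) 963.652ms=19/7b +50.719ms=1/7b
11) 1014.37ms=20/7b +50.719ms=1/7b
12) 1065.089ms=3b +50.719ms=1/7b
13) 1115.807ms=22/7b +50.719ms=1/7b
14) 1166.526ms=23/7b +50.719ms=1/7b
15) 1217.244ms=24/7b +50.719ms=1/7b
16) 1267.963ms=25/7b +50.719ms=1/7b
17) 1318.681ms=26/7b +50.719ms=1/7b
18) 1369.4ms=27/7b +50.719ms=1/7b
Σ=4b of 4 (169bpm 2/4) — PASS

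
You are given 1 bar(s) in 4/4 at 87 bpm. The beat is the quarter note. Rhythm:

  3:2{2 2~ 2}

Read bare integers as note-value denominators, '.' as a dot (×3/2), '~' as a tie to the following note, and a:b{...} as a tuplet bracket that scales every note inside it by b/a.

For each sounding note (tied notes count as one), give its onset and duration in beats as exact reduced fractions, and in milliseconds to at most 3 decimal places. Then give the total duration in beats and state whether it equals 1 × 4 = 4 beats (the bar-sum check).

1) 0.0ms=0b +919.54ms=4/3b
2) 919.54ms=4/3b +1839.08ms=8/3b
Σ=4b of 4 (87bpm 4/4) — PASS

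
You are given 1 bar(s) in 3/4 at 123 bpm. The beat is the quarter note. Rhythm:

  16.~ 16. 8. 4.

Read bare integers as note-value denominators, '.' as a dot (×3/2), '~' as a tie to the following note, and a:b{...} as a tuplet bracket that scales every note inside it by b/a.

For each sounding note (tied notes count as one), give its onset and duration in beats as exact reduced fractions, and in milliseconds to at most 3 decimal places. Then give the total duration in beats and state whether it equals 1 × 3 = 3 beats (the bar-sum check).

1) 0.0ms=0b +365.854ms=3/4b
2) 365.854ms=3/4b +365.854ms=3/4b
3) 731.707ms=3/2b +731.707ms=3/2b
Σ=3b of 3 (123bpm 3/4) — PASS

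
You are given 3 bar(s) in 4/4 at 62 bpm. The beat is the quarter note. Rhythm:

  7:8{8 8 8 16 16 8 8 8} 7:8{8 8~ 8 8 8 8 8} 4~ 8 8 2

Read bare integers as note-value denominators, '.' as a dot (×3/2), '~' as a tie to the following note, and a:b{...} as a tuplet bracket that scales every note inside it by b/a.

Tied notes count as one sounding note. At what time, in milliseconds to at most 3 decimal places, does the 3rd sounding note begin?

1. 0.0ms @ 0 + 552.995ms (4/7)
2. 552.995ms @ 4/7 + 552.995ms (4/7)
3. 1105.991ms @ 8/7 + 552.995ms (4/7)
4. 1658.986ms @ 12/7 + 276.498ms (2/7)
5. 1935.484ms @ 2 + 276.498ms (2/7)
6. 2211.982ms @ 16/7 + 552.995ms (4/7)
7. 2764.977ms @ 20/7 + 552.995ms (4/7)
8. 3317.972ms @ 24/7 + 552.995ms (4/7)
9. 3870.968ms @ 4 + 552.995ms (4/7)
10. 4423.963ms @ 32/7 + 1105.991ms (8/7)
11. 5529.954ms @ 40/7 + 552.995ms (4/7)
12. 6082.949ms @ 44/7 + 552.995ms (4/7)
13. 6635.945ms @ 48/7 + 552.995ms (4/7)
14. 7188.94ms @ 52/7 + 552.995ms (4/7)
15. 7741.935ms @ 8 + 1451.613ms (3/2)
16. 9193.548ms @ 19/2 + 483.871ms (1/2)
17. 9677.419ms @ 10 + 1935.484ms (2)

note 3 onset = 8/7b = 1105.991ms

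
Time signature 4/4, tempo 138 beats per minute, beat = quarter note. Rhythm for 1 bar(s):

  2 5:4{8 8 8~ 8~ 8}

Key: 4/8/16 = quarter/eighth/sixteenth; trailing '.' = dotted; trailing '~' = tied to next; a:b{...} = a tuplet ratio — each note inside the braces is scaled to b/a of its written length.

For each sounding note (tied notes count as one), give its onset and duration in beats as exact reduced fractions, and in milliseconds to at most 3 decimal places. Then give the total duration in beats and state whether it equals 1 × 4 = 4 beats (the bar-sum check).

1) 0.0ms=0b +869.565ms=2b
2) 869.565ms=2b +173.913ms=2/5b
3) 1043.478ms=12/5b +173.913ms=2/5b
4) 1217.391ms=14/5b +521.739ms=6/5b
Σ=4b of 4 (138bpm 4/4) — PASS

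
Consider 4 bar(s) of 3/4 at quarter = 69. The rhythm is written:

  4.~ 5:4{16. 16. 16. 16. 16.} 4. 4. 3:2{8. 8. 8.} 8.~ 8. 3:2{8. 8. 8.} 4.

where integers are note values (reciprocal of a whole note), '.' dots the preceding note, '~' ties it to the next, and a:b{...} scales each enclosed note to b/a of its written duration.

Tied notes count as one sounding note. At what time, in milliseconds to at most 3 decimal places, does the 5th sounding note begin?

note 5 onset = 27/10b = 2347.826ms

1. 0.0ms @ 0 + 1565.217ms (9/5)
2. 1565.217ms @ 9/5 + 260.87ms (3/10)
3. 1826.087ms @ 21/10 + 260.87ms (3/10)
4. 2086.957ms @ 12/5 + 260.87ms (3/10)
5. 2347.826ms @ 27/10 + 260.87ms (3/10)
6. 2608.696ms @ 3 + 1304.348ms (3/2)
7. 3913.043ms @ 9/2 + 1304.348ms (3/2)
8. 5217.391ms @ 6 + 434.783ms (1/2)
9. 5652.174ms @ 13/2 + 434.783ms (1/2)
10. 6086.957ms @ 7 + 434.783ms (1/2)
11. 6521.739ms @ 15/2 + 1304.348ms (3/2)
12. 7826.087ms @ 9 + 434.783ms (1/2)
13. 8260.87ms @ 19/2 + 434.783ms (1/2)
14. 8695.652ms @ 10 + 434.783ms (1/2)
15. 9130.435ms @ 21/2 + 1304.348ms (3/2)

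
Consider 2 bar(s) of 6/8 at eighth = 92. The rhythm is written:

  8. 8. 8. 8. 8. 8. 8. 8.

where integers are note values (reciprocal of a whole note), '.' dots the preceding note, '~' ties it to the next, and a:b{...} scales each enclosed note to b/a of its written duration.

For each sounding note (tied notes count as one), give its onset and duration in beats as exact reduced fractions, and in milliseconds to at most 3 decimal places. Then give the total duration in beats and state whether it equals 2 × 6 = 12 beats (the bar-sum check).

1) 0.0ms=0b +978.261ms=3/2b
2) 978.261ms=3/2b +978.261ms=3/2b
3) 1956.522ms=3b +978.261ms=3/2b
4) 2934.783ms=9/2b +978.261ms=3/2b
5) 3913.043ms=6b +978.261ms=3/2b
6) 4891.304ms=15/2b +978.261ms=3/2b
7) 5869.565ms=9b +978.261ms=3/2b
8) 6847.826ms=21/2b +978.261ms=3/2b
Σ=12b of 12 (92bpm 6/8) — PASS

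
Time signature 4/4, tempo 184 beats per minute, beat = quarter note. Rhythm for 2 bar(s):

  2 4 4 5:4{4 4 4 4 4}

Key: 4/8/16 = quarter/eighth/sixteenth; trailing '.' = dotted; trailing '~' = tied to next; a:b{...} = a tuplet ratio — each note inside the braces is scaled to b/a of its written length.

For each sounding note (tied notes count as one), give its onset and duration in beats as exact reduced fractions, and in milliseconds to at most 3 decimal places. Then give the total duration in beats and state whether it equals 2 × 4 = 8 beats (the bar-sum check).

1) 0.0ms=0b +652.174ms=2b
2) 652.174ms=2b +326.087ms=1b
3) 978.261ms=3b +326.087ms=1b
4) 1304.348ms=4b +260.87ms=4/5b
5) 1565.217ms=24/5b +260.87ms=4/5b
6) 1826.087ms=28/5b +260.87ms=4/5b
7) 2086.957ms=32/5b +260.87ms=4/5b
8) 2347.826ms=36/5b +260.87ms=4/5b
Σ=8b of 8 (184bpm 4/4) — PASS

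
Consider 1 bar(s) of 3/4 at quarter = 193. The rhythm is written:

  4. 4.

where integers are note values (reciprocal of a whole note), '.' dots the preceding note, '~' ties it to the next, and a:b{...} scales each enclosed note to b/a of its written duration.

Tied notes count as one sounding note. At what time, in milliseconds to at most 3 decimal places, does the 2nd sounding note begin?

note 2 onset = 3/2b = 466.321ms

1. 0.0ms @ 0 + 466.321ms (3/2)
2. 466.321ms @ 3/2 + 466.321ms (3/2)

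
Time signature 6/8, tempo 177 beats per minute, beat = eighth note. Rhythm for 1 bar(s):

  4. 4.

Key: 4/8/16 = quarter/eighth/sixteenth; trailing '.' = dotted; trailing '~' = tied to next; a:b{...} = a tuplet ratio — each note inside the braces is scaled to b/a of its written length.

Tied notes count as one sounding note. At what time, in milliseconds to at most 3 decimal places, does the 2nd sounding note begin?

1. 0.0ms @ 0 + 1016.949ms (3)
2. 1016.949ms @ 3 + 1016.949ms (3)

note 2 onset = 3b = 1016.949ms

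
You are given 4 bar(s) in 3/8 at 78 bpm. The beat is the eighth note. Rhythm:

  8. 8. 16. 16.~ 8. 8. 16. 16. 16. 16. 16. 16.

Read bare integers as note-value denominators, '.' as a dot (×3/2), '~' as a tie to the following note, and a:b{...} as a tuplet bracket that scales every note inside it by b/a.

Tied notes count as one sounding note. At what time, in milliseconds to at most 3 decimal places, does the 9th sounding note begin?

note 9 onset = 39/4b = 7500.0ms

1. 0.0ms @ 0 + 1153.846ms (3/2)
2. 1153.846ms @ 3/2 + 1153.846ms (3/2)
3. 2307.692ms @ 3 + 576.923ms (3/4)
4. 2884.615ms @ 15/4 + 1730.769ms (9/4)
5. 4615.385ms @ 6 + 1153.846ms (3/2)
6. 5769.231ms @ 15/2 + 576.923ms (3/4)
7. 6346.154ms @ 33/4 + 576.923ms (3/4)
8. 6923.077ms @ 9 + 576.923ms (3/4)
9. 7500.0ms @ 39/4 + 576.923ms (3/4)
10. 8076.923ms @ 21/2 + 576.923ms (3/4)
11. 8653.846ms @ 45/4 + 576.923ms (3/4)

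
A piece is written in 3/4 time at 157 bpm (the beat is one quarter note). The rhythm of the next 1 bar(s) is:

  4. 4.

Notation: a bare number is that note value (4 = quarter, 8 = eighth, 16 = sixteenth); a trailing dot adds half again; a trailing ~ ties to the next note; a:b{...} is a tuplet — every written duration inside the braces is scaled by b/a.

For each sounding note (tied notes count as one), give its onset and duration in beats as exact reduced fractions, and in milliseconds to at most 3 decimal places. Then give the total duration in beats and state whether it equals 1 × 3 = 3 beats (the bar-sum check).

1) 0.0ms=0b +573.248ms=3/2b
2) 573.248ms=3/2b +573.248ms=3/2b
Σ=3b of 3 (157bpm 3/4) — PASS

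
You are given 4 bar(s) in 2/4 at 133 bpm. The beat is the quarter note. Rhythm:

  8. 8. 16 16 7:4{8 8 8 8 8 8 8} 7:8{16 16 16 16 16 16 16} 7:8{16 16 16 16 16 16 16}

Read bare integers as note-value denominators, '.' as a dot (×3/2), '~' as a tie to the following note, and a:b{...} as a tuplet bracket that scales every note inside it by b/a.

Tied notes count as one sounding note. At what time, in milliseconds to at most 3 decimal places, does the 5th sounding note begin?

1. 0.0ms @ 0 + 338.346ms (3/4)
2. 338.346ms @ 3/4 + 338.346ms (3/4)
3. 676.692ms @ 3/2 + 112.782ms (1/4)
4. 789.474ms @ 7/4 + 112.782ms (1/4)
5. 902.256ms @ 2 + 128.894ms (2/7)
6. 1031.149ms @ 16/7 + 128.894ms (2/7)
7. 1160.043ms @ 18/7 + 128.894ms (2/7)
8. 1288.937ms @ 20/7 + 128.894ms (2/7)
9. 1417.83ms @ 22/7 + 128.894ms (2/7)
10. 1546.724ms @ 24/7 + 128.894ms (2/7)
11. 1675.618ms @ 26/7 + 128.894ms (2/7)
12. 1804.511ms @ 4 + 128.894ms (2/7)
13. 1933.405ms @ 30/7 + 128.894ms (2/7)
14. 2062.299ms @ 32/7 + 128.894ms (2/7)
15. 2191.192ms @ 34/7 + 128.894ms (2/7)
16. 2320.086ms @ 36/7 + 128.894ms (2/7)
17. 2448.98ms @ 38/7 + 128.894ms (2/7)
18. 2577.873ms @ 40/7 + 128.894ms (2/7)
19. 2706.767ms @ 6 + 128.894ms (2/7)
20. 2835.661ms @ 44/7 + 128.894ms (2/7)
21. 2964.554ms @ 46/7 + 128.894ms (2/7)
22. 3093.448ms @ 48/7 + 128.894ms (2/7)
23. 3222.342ms @ 50/7 + 128.894ms (2/7)
24. 3351.235ms @ 52/7 + 128.894ms (2/7)
25. 3480.129ms @ 54/7 + 128.894ms (2/7)

note 5 onset = 2b = 902.256ms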